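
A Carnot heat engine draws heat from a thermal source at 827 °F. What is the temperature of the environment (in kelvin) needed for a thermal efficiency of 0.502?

T_H = 827 °F → (827 − 32) × 5/9 = 441.67 °C = 714.82 K.
From η = 1 − T_C/T_H, T_C = T_H·(1 − η) = 714.82 × (1 − 0.502) = 356 K.

T_C ≈ 356 K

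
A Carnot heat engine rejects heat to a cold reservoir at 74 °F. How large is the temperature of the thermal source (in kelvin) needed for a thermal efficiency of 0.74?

T_C = 74 °F → (74 − 32) × 5/9 = 23.33 °C = 296.48 K.
From η = 1 − T_C/T_H, solving for T_H gives T_H = T_C/(1 − η) = 296.48/(1 − 0.74) = 1140 K.

T_H ≈ 1140 K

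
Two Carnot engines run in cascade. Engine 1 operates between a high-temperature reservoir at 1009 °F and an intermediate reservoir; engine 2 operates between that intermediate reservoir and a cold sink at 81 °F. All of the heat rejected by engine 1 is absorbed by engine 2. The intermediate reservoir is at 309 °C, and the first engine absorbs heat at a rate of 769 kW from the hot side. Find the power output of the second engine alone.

T_H = 1009 °F → (1009 − 32) × 5/9 = 542.78 °C = 815.93 K.
T_C = 81 °F → (81 − 32) × 5/9 = 27.22 °C = 300.37 K.
T_m = 309 °C → 309 + 273.15 = 582.15 K.
Heat entering the second stage: Q_m = Q_H·(T_m/T_H) = 769 × 582.15/815.93 = 549 kW.
Second-stage efficiency η₂ = 1 − T_C/T_m = 1 − 300.37/582.15 = 0.4840, so W₂ = η₂·Q_m = 266 kW.

Ẇ₂ ≈ 266 kW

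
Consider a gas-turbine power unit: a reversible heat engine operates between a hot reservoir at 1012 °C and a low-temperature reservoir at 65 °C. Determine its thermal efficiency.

η ≈ 0.737

T_H = 1012 °C → 1012 + 273.15 = 1285.15 K.
T_C = 65 °C → 65 + 273.15 = 338.15 K.
The Carnot efficiency is η = 1 − T_C/T_H = 1 − 338.15/1285.15 = 0.737.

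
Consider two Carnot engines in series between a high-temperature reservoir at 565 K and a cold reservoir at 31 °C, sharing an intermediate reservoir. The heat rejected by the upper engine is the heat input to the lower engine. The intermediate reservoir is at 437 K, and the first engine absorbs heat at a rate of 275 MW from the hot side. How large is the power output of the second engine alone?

T_C = 31 °C → 31 + 273.15 = 304.15 K.
Heat entering the second stage: Q_m = Q_H·(T_m/T_H) = 275 × 437.00/565.00 = 213 MW.
Second-stage efficiency η₂ = 1 − T_C/T_m = 1 − 304.15/437.00 = 0.3040, so W₂ = η₂·Q_m = 64.7 MW.

Ẇ₂ ≈ 64.7 MW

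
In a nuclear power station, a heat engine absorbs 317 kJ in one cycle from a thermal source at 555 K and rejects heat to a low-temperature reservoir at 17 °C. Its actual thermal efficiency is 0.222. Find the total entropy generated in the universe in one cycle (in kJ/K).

T_C = 17 °C → 17 + 273.15 = 290.15 K.
W = η·Q_H = 0.222 × 317 = 70.37 kJ, so Q_C = Q_H − W = 246.6 kJ.
Reservoir entropy changes: ΔS_H = −Q_H/T_H = −317/555.00 = -0.5712 kJ/K and ΔS_C = +Q_C/T_C = 246.6/290.15 = 0.8500 kJ/K.
ΔS_univ = −Q_H/T_H + Q_C/T_C = 0.279 kJ/K (> 0, since η = 0.222 < η_Carnot = 0.477).

ΔS_univ ≈ 0.279 kJ/K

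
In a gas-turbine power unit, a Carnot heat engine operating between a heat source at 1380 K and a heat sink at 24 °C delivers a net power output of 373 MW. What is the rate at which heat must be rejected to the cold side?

T_C = 24 °C → 24 + 273.15 = 297.15 K.
Carnot efficiency: η = 1 − T_C/T_H = 1 − 297.15/1380.00 = 0.7847.
Since Q_C/Q_H = T_C/T_H and Q_H = W/η, Q_C = W·T_C/(T_H − T_C) = 373 × 297.15/1082.85 = 102 MW.

Q̇_C ≈ 102 MW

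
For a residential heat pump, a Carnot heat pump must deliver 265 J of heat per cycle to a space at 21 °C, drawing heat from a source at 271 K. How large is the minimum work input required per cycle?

T_H = 21 °C → 21 + 273.15 = 294.15 K.
The Carnot heat-pump COP is COP_HP = T_H/(T_H − T_C) = 294.15/23.15 = 12.7063.
W = Q_H/COP_HP = 265/12.7063 = 20.86 J.

W_in ≈ 20.86 J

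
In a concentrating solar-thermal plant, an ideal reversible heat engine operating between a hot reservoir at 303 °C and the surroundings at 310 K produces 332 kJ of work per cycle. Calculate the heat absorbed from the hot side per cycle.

T_H = 303 °C → 303 + 273.15 = 576.15 K.
η_rev = 1 − T_C/T_H = 1 − 310.00/576.15 = 0.4619.
Q_H = W/η = 332/0.4619 = 718.7 kJ.

Q_H ≈ 718.7 kJ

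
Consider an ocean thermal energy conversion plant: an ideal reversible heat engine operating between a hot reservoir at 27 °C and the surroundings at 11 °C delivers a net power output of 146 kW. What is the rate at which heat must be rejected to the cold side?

T_H = 27 °C → 27 + 273.15 = 300.15 K.
T_C = 11 °C → 11 + 273.15 = 284.15 K.
Since the cycle is reversible, η = 1 − T_C/T_H = 1 − 284.15/300.15 = 0.0533.
Since Q_C/Q_H = T_C/T_H and Q_H = W/η, Q_C = W·T_C/(T_H − T_C) = 146 × 284.15/16.00 = 2590 kW.

Q̇_C ≈ 2590 kW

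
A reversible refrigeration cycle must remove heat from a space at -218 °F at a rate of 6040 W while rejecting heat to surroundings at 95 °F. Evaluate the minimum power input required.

Ẇ_in ≈ 7820 W

T_H = 95 °F → (95 − 32) × 5/9 = 35.00 °C = 308.15 K.
T_C = -218 °F → (-218 − 32) × 5/9 = -138.89 °C = 134.26 K.
The reversible coefficient of performance is COP_R = T_C/(T_H − T_C) = 134.26/173.89 = 0.7721.
W = Q_C/COP_R = 6040/0.7721 = 7820 W.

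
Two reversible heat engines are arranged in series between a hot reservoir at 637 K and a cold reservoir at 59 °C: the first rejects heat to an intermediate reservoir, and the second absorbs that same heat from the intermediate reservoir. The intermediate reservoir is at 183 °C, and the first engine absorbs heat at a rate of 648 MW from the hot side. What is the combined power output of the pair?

T_C = 59 °C → 59 + 273.15 = 332.15 K.
Two reversible stages in series are equivalent to a single Carnot engine between T_H and T_C, so η_total = 1 − T_C/T_H = 1 − 332.15/637.00 = 0.4786.
W_total = η_total · Q_H = 0.4786 × 648 = 310 MW.

Ẇ_total ≈ 310 MW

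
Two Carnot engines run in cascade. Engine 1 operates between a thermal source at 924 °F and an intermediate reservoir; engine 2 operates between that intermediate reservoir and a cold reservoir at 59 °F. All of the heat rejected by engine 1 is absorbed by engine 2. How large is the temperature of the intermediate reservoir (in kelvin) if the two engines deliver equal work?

T_H = 924 °F → (924 − 32) × 5/9 = 495.56 °C = 768.71 K.
T_C = 59 °F → (59 − 32) × 5/9 = 15.00 °C = 288.15 K.
For reversible stages Q_m = Q_H·(T_m/T_H). Setting W₁ = Q_H(1 − T_m/T_H) equal to W₂ = Q_m(1 − T_C/T_m) = Q_H·(T_m − T_C)/T_H gives T_H − T_m = T_m − T_C, so T_m = (T_H + T_C)/2 = (768.71 + 288.15)/2 = 528.4 K.

T_m ≈ 528.4 K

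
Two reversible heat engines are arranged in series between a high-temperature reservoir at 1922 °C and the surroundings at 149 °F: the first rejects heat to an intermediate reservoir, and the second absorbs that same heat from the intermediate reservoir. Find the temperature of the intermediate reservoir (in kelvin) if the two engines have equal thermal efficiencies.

T_m ≈ 862 K

T_H = 1922 °C → 1922 + 273.15 = 2195.15 K.
T_C = 149 °F → (149 − 32) × 5/9 = 65.00 °C = 338.15 K.
Equal efficiencies require 1 − T_m/T_H = 1 − T_C/T_m, i.e. T_m/T_H = T_C/T_m, so T_m = √(T_H·T_C) = √(2195.15 × 338.15) = 862 K.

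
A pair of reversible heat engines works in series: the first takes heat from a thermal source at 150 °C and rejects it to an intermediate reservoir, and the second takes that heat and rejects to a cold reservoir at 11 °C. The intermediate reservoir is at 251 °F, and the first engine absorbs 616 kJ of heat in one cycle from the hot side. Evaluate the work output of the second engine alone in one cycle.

W₂ ≈ 161 kJ

T_H = 150 °C → 150 + 273.15 = 423.15 K.
T_C = 11 °C → 11 + 273.15 = 284.15 K.
T_m = 251 °F → (251 − 32) × 5/9 = 121.67 °C = 394.82 K.
Heat entering the second stage: Q_m = Q_H·(T_m/T_H) = 616 × 394.82/423.15 = 575 kJ.
Second-stage efficiency η₂ = 1 − T_C/T_m = 1 − 284.15/394.82 = 0.2803, so W₂ = η₂·Q_m = 161 kJ.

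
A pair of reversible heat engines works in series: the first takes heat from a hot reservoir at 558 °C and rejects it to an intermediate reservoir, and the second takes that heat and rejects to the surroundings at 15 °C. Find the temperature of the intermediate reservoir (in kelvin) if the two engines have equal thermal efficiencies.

T_m ≈ 489.4 K

T_H = 558 °C → 558 + 273.15 = 831.15 K.
T_C = 15 °C → 15 + 273.15 = 288.15 K.
Equal efficiencies require 1 − T_m/T_H = 1 − T_C/T_m, i.e. T_m/T_H = T_C/T_m, so T_m = √(T_H·T_C) = √(831.15 × 288.15) = 489.4 K.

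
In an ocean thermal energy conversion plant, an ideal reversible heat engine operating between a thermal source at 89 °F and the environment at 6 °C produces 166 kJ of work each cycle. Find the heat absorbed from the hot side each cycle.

Q_H ≈ 1971 kJ

T_H = 89 °F → (89 − 32) × 5/9 = 31.67 °C = 304.82 K.
T_C = 6 °C → 6 + 273.15 = 279.15 K.
For a reversible engine, η = 1 − T_C/T_H = 1 − 279.15/304.82 = 0.0842.
Q_H = W/η = 166/0.0842 = 1971 kJ.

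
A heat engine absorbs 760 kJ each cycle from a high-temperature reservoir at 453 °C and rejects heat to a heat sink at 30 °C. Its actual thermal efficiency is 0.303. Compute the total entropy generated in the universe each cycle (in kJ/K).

T_H = 453 °C → 453 + 273.15 = 726.15 K.
T_C = 30 °C → 30 + 273.15 = 303.15 K.
W = η·Q_H = 0.303 × 760 = 230.3 kJ, so Q_C = Q_H − W = 529.7 kJ.
The hot reservoir loses entropy Q_H/T_H = 760/726.15 = 1.047 kJ/K; the cold reservoir gains Q_C/T_C = 529.7/303.15 = 1.747 kJ/K.
ΔS_univ = −Q_H/T_H + Q_C/T_C = 0.701 kJ/K (> 0, since η = 0.303 < η_Carnot = 0.583).

ΔS_univ ≈ 0.701 kJ/K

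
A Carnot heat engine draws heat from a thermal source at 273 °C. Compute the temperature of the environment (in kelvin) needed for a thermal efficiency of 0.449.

T_C ≈ 300.9 K

T_H = 273 °C → 273 + 273.15 = 546.15 K.
From η = 1 − T_C/T_H, T_C = T_H·(1 − η) = 546.15 × (1 − 0.449) = 300.9 K.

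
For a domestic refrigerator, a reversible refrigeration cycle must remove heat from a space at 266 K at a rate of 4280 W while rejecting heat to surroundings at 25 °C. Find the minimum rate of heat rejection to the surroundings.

Q̇_H ≈ 4797 W

T_H = 25 °C → 25 + 273.15 = 298.15 K.
For a reversible cycle Q_H/Q_C = T_H/T_C, so Q_H = Q_C·T_H/T_C = 4280 × 298.15/266.00 = 4797 W.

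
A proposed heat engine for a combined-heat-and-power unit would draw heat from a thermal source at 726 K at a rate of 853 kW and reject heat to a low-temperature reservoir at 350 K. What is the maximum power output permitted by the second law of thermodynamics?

Ẇ_max ≈ 442 kW

By the Carnot theorem, η_max = 1 − T_C/T_H = 1 − 350.00/726.00 = 0.5179.
W_max = η_max · Q_H = 0.5179 × 853 = 442 kW.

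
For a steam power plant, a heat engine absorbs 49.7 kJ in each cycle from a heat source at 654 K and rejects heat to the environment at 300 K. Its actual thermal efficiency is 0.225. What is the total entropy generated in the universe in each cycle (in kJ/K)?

W = η·Q_H = 0.225 × 49.7 = 11.18 kJ, so Q_C = Q_H − W = 38.52 kJ.
The hot reservoir loses entropy Q_H/T_H = 49.7/654.00 = 0.07599 kJ/K; the cold reservoir gains Q_C/T_C = 38.52/300.00 = 0.1284 kJ/K.
ΔS_univ = −Q_H/T_H + Q_C/T_C = 0.0524 kJ/K (> 0, since η = 0.225 < η_Carnot = 0.541).

ΔS_univ ≈ 0.0524 kJ/K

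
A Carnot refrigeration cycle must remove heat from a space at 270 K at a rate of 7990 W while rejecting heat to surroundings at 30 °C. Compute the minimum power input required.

Ẇ_in ≈ 981 W

T_H = 30 °C → 30 + 273.15 = 303.15 K.
COP_R = T_C/(T_H − T_C) = 270.00/33.15 = 8.1448.
W = Q_C/COP_R = 7990/8.1448 = 981 W.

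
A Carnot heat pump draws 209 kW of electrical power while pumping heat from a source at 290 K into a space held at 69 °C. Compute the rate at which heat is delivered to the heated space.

T_H = 69 °C → 69 + 273.15 = 342.15 K.
Reversible heating COP: COP_HP = T_H/(T_H − T_C) = 342.15/52.15 = 6.5609.
Q_H = COP_HP · W = 6.5609 × 209 = 1371 kW.

Q̇_H ≈ 1371 kW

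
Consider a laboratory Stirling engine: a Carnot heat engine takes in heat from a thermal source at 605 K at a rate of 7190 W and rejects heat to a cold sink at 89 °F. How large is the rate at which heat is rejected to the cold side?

Q̇_C ≈ 3620 W

T_C = 89 °F → (89 − 32) × 5/9 = 31.67 °C = 304.82 K.
η_rev = 1 − T_C/T_H = 1 − 304.82/605.00 = 0.4962.
For a reversible cycle Q_C/Q_H = T_C/T_H, so Q_C = 7190 × 304.82/605.00 = 3620 W.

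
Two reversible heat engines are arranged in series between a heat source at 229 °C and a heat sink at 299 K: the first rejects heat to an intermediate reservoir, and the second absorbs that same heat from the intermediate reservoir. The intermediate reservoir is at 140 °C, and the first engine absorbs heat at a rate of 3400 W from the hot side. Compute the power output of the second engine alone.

Ẇ₂ ≈ 773 W

T_H = 229 °C → 229 + 273.15 = 502.15 K.
T_m = 140 °C → 140 + 273.15 = 413.15 K.
Heat entering the second stage: Q_m = Q_H·(T_m/T_H) = 3400 × 413.15/502.15 = 2800 W.
Second-stage efficiency η₂ = 1 − T_C/T_m = 1 − 299.00/413.15 = 0.2763, so W₂ = η₂·Q_m = 773 W.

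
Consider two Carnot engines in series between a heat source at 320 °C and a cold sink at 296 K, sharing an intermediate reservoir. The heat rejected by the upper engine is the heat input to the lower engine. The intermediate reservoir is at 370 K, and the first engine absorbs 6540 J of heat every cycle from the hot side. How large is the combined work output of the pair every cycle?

W_total ≈ 3280 J

T_H = 320 °C → 320 + 273.15 = 593.15 K.
Two reversible stages in series are equivalent to a single Carnot engine between T_H and T_C, so η_total = 1 − T_C/T_H = 1 − 296.00/593.15 = 0.5010.
W_total = η_total · Q_H = 0.5010 × 6540 = 3280 J.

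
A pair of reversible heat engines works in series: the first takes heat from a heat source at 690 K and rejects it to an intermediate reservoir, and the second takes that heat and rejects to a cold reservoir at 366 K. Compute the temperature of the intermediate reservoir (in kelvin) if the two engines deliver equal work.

For reversible stages Q_m = Q_H·(T_m/T_H). Setting W₁ = Q_H(1 − T_m/T_H) equal to W₂ = Q_m(1 − T_C/T_m) = Q_H·(T_m − T_C)/T_H gives T_H − T_m = T_m − T_C, so T_m = (T_H + T_C)/2 = (690.00 + 366.00)/2 = 528.0 K.

T_m ≈ 528.0 K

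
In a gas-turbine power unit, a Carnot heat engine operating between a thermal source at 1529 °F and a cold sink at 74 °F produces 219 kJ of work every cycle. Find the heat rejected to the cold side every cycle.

Q_C ≈ 80.3 kJ

T_H = 1529 °F → (1529 − 32) × 5/9 = 831.67 °C = 1104.82 K.
T_C = 74 °F → (74 − 32) × 5/9 = 23.33 °C = 296.48 K.
Carnot efficiency: η = 1 − T_C/T_H = 1 − 296.48/1104.82 = 0.7316.
Since Q_C/Q_H = T_C/T_H and Q_H = W/η, Q_C = W·T_C/(T_H − T_C) = 219 × 296.48/808.33 = 80.3 kJ.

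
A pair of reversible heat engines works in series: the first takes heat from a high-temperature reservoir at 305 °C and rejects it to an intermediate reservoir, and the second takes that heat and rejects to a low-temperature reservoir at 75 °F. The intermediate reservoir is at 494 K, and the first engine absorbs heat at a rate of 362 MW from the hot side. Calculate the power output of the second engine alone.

Ẇ₂ ≈ 123 MW

T_H = 305 °C → 305 + 273.15 = 578.15 K.
T_C = 75 °F → (75 − 32) × 5/9 = 23.89 °C = 297.04 K.
Heat entering the second stage: Q_m = Q_H·(T_m/T_H) = 362 × 494.00/578.15 = 309 MW.
Second-stage efficiency η₂ = 1 − T_C/T_m = 1 − 297.04/494.00 = 0.3987, so W₂ = η₂·Q_m = 123 MW.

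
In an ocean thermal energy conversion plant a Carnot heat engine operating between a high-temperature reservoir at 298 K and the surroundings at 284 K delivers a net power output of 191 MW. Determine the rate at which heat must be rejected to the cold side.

For a reversible engine, η = 1 − T_C/T_H = 1 − 284.00/298.00 = 0.0470.
Since Q_C/Q_H = T_C/T_H and Q_H = W/η, Q_C = W·T_C/(T_H − T_C) = 191 × 284.00/14.00 = 3870 MW.

Q̇_C ≈ 3870 MW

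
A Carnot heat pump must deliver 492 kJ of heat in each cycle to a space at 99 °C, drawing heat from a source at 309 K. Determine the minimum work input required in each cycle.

T_H = 99 °C → 99 + 273.15 = 372.15 K.
Reversible heating COP: COP_HP = T_H/(T_H − T_C) = 372.15/63.15 = 5.8931.
W = Q_H/COP_HP = 492/5.8931 = 83.5 kJ.

W_in ≈ 83.5 kJ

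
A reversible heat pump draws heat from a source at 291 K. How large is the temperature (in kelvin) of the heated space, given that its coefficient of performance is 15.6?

T_H ≈ 310.9 K

COP_HP = T_H/(T_H − T_C) ⇒ T_H = T_C·COP_HP/(COP_HP − 1) = 291.00 × 15.6/(15.6 − 1) = 310.9 K.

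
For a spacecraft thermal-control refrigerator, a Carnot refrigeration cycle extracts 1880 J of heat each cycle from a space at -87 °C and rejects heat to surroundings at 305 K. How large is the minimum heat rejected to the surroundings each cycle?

Q_H ≈ 3080 J

T_C = -87 °C → -87 + 273.15 = 186.15 K.
For a reversible cycle Q_H/Q_C = T_H/T_C, so Q_H = Q_C·T_H/T_C = 1880 × 305.00/186.15 = 3080 J.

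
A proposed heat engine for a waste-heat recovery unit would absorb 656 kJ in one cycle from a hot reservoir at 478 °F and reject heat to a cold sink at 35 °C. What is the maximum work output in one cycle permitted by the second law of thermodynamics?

T_H = 478 °F → (478 − 32) × 5/9 = 247.78 °C = 520.93 K.
T_C = 35 °C → 35 + 273.15 = 308.15 K.
No engine can exceed the Carnot limit: η_max = 1 − T_C/T_H = 1 − 308.15/520.93 = 0.4085.
W_max = η_max · Q_H = 0.4085 × 656 = 268 kJ.

W_max ≈ 268 kJ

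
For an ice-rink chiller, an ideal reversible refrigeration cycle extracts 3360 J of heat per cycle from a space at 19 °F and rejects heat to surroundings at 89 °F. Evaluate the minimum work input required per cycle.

W_in ≈ 491 J

T_H = 89 °F → (89 − 32) × 5/9 = 31.67 °C = 304.82 K.
T_C = 19 °F → (19 − 32) × 5/9 = -7.22 °C = 265.93 K.
For a reversible refrigerator, COP_R = T_C/(T_H − T_C) = 265.93/38.89 = 6.8381.
W = Q_C/COP_R = 3360/6.8381 = 491 J.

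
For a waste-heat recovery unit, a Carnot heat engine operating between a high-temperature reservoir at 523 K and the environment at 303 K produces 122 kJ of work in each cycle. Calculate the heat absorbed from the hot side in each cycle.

Q_H ≈ 290 kJ

Carnot efficiency: η = 1 − T_C/T_H = 1 − 303.00/523.00 = 0.4207.
Q_H = W/η = 122/0.4207 = 290 kJ.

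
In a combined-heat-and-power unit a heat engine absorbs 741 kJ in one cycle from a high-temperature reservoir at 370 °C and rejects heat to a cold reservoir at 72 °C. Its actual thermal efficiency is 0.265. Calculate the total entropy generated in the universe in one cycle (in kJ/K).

T_H = 370 °C → 370 + 273.15 = 643.15 K.
T_C = 72 °C → 72 + 273.15 = 345.15 K.
W = η·Q_H = 0.265 × 741 = 196.4 kJ, so Q_C = Q_H − W = 544.6 kJ.
Reservoir entropy changes: ΔS_H = −Q_H/T_H = −741/643.15 = -1.152 kJ/K and ΔS_C = +Q_C/T_C = 544.6/345.15 = 1.578 kJ/K.
ΔS_univ = −Q_H/T_H + Q_C/T_C = 0.4258 kJ/K (> 0, since η = 0.265 < η_Carnot = 0.463).

ΔS_univ ≈ 0.4258 kJ/K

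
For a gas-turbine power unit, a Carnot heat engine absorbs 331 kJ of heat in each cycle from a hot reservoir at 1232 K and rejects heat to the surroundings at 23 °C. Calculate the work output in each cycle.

W ≈ 251 kJ

T_C = 23 °C → 23 + 273.15 = 296.15 K.
Carnot efficiency: η = 1 − T_C/T_H = 1 − 296.15/1232.00 = 0.7596.
W = η·Q_H = 0.7596 × 331 = 251 kJ.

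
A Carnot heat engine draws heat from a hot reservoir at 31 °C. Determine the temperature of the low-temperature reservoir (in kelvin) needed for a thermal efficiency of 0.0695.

T_C ≈ 283 K

T_H = 31 °C → 31 + 273.15 = 304.15 K.
From η = 1 − T_C/T_H, T_C = T_H·(1 − η) = 304.15 × (1 − 0.0695) = 283 K.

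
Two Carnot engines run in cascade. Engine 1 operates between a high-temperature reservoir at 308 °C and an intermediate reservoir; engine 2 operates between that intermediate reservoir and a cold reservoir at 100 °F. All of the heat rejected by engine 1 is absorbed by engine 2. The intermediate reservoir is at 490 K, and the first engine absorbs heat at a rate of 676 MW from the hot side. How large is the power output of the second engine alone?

T_H = 308 °C → 308 + 273.15 = 581.15 K.
T_C = 100 °F → (100 − 32) × 5/9 = 37.78 °C = 310.93 K.
Heat entering the second stage: Q_m = Q_H·(T_m/T_H) = 676 × 490.00/581.15 = 570 MW.
Second-stage efficiency η₂ = 1 − T_C/T_m = 1 − 310.93/490.00 = 0.3655, so W₂ = η₂·Q_m = 208 MW.

Ẇ₂ ≈ 208 MW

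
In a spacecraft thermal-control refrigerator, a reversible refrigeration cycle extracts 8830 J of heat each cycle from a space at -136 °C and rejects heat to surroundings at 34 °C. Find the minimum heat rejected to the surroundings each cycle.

T_H = 34 °C → 34 + 273.15 = 307.15 K.
T_C = -136 °C → -136 + 273.15 = 137.15 K.
For a reversible cycle Q_H/Q_C = T_H/T_C, so Q_H = Q_C·T_H/T_C = 8830 × 307.15/137.15 = 19800 J.

Q_H ≈ 19800 J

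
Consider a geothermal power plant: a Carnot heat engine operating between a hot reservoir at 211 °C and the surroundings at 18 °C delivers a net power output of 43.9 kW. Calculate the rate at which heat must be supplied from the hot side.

Q̇_H ≈ 110 kW

T_H = 211 °C → 211 + 273.15 = 484.15 K.
T_C = 18 °C → 18 + 273.15 = 291.15 K.
For a reversible engine, η = 1 − T_C/T_H = 1 − 291.15/484.15 = 0.3986.
Q_H = W/η = 43.9/0.3986 = 110 kW.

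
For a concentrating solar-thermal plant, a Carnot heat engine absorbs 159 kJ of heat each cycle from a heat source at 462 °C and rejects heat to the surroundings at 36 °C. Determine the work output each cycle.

W ≈ 92.14 kJ

T_H = 462 °C → 462 + 273.15 = 735.15 K.
T_C = 36 °C → 36 + 273.15 = 309.15 K.
η_rev = 1 − T_C/T_H = 1 − 309.15/735.15 = 0.5795.
W = η·Q_H = 0.5795 × 159 = 92.14 kJ.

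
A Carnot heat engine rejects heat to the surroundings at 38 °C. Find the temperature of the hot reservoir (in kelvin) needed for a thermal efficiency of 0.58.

T_H ≈ 740.8 K

T_C = 38 °C → 38 + 273.15 = 311.15 K.
From η = 1 − T_C/T_H, solving for T_H gives T_H = T_C/(1 − η) = 311.15/(1 − 0.58) = 740.8 K.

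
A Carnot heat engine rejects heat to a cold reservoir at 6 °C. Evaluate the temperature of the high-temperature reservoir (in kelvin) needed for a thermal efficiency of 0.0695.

T_C = 6 °C → 6 + 273.15 = 279.15 K.
From η = 1 − T_C/T_H, solving for T_H gives T_H = T_C/(1 − η) = 279.15/(1 − 0.0695) = 300 K.

T_H ≈ 300 K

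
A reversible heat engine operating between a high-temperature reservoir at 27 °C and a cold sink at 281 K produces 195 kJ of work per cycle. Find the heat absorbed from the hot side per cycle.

Q_H ≈ 3060 kJ

T_H = 27 °C → 27 + 273.15 = 300.15 K.
For a reversible engine, η = 1 − T_C/T_H = 1 − 281.00/300.15 = 0.0638.
Q_H = W/η = 195/0.0638 = 3060 kJ.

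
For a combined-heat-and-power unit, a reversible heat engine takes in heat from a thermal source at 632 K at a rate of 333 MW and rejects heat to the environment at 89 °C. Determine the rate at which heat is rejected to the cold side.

T_C = 89 °C → 89 + 273.15 = 362.15 K.
For a reversible engine, η = 1 − T_C/T_H = 1 − 362.15/632.00 = 0.4270.
For a reversible cycle Q_C/Q_H = T_C/T_H, so Q_C = 333 × 362.15/632.00 = 190.8 MW.

Q̇_C ≈ 190.8 MW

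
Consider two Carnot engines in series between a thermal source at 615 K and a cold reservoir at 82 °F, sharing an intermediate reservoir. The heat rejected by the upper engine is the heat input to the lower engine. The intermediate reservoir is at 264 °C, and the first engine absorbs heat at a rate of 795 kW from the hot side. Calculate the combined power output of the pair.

Ẇ_total ≈ 406 kW

T_C = 82 °F → (82 − 32) × 5/9 = 27.78 °C = 300.93 K.
Two reversible stages in series are equivalent to a single Carnot engine between T_H and T_C, so η_total = 1 − T_C/T_H = 1 − 300.93/615.00 = 0.5107.
W_total = η_total · Q_H = 0.5107 × 795 = 406 kW.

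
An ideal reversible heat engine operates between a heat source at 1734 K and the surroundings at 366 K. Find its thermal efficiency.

η_rev = 1 − T_C/T_H = 1 − 366.00/1734.00 = 0.7889.

η ≈ 0.7889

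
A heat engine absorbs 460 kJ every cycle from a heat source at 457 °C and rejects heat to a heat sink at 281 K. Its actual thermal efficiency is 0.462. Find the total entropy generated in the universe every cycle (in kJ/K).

T_H = 457 °C → 457 + 273.15 = 730.15 K.
W = η·Q_H = 0.462 × 460 = 212.5 kJ, so Q_C = Q_H − W = 247.5 kJ.
Reservoir entropy changes: ΔS_H = −Q_H/T_H = −460/730.15 = -0.6300 kJ/K and ΔS_C = +Q_C/T_C = 247.5/281.00 = 0.8807 kJ/K.
ΔS_univ = −Q_H/T_H + Q_C/T_C = 0.2507 kJ/K (> 0, since η = 0.462 < η_Carnot = 0.615).

ΔS_univ ≈ 0.2507 kJ/K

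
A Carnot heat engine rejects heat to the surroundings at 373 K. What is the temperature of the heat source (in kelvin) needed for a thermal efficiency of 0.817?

T_H ≈ 2038 K

From η = 1 − T_C/T_H, solving for T_H gives T_H = T_C/(1 − η) = 373.00/(1 − 0.817) = 2038 K.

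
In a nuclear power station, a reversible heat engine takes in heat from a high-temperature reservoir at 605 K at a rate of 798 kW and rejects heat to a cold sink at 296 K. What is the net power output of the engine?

η_rev = 1 − T_C/T_H = 1 − 296.00/605.00 = 0.5107.
W = η·Q_H = 0.5107 × 798 = 408 kW.

Ẇ ≈ 408 kW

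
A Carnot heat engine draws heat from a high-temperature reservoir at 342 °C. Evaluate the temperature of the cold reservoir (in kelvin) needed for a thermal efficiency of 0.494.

T_C ≈ 311 K

T_H = 342 °C → 342 + 273.15 = 615.15 K.
From η = 1 − T_C/T_H, T_C = T_H·(1 − η) = 615.15 × (1 − 0.494) = 311 K.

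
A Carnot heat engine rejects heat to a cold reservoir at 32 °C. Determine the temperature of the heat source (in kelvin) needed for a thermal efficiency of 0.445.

T_C = 32 °C → 32 + 273.15 = 305.15 K.
From η = 1 − T_C/T_H, solving for T_H gives T_H = T_C/(1 − η) = 305.15/(1 − 0.445) = 550 K.

T_H ≈ 550 K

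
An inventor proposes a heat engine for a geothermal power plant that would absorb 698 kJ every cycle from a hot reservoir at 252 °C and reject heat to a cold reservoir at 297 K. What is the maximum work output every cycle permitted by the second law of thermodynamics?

T_H = 252 °C → 252 + 273.15 = 525.15 K.
The second-law ceiling is the Carnot efficiency, η_max = 1 − T_C/T_H = 1 − 297.00/525.15 = 0.4344.
W_max = η_max · Q_H = 0.4344 × 698 = 303 kJ.

W_max ≈ 303 kJ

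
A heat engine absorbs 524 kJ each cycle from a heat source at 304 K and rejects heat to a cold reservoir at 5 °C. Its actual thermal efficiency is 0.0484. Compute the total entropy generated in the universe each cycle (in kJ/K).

ΔS_univ ≈ 0.0690 kJ/K

T_C = 5 °C → 5 + 273.15 = 278.15 K.
W = η·Q_H = 0.0484 × 524 = 25.36 kJ, so Q_C = Q_H − W = 498.6 kJ.
Entropy balance on the reservoirs: −Q_H/T_H = -1.724 kJ/K, +Q_C/T_C = 1.793 kJ/K.
ΔS_univ = −Q_H/T_H + Q_C/T_C = 0.0690 kJ/K (> 0, since η = 0.0484 < η_Carnot = 0.085).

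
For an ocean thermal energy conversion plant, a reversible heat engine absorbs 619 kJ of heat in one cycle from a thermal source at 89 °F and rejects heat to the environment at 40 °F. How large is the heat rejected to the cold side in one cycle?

T_H = 89 °F → (89 − 32) × 5/9 = 31.67 °C = 304.82 K.
T_C = 40 °F → (40 − 32) × 5/9 = 4.44 °C = 277.59 K.
The Carnot efficiency is η = 1 − T_C/T_H = 1 − 277.59/304.82 = 0.0893.
For a reversible cycle Q_C/Q_H = T_C/T_H, so Q_C = 619 × 277.59/304.82 = 564 kJ.

Q_C ≈ 564 kJ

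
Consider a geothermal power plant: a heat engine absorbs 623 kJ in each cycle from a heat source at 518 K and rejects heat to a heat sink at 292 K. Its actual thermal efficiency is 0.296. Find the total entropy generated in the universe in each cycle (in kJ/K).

ΔS_univ ≈ 0.2993 kJ/K

W = η·Q_H = 0.296 × 623 = 184.4 kJ, so Q_C = Q_H − W = 438.6 kJ.
Reservoir entropy changes: ΔS_H = −Q_H/T_H = −623/518.00 = -1.203 kJ/K and ΔS_C = +Q_C/T_C = 438.6/292.00 = 1.502 kJ/K.
ΔS_univ = −Q_H/T_H + Q_C/T_C = 0.2993 kJ/K (> 0, since η = 0.296 < η_Carnot = 0.436).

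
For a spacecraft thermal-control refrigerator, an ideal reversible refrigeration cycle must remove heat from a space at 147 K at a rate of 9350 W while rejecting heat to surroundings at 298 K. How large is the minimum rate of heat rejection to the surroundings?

Q̇_H ≈ 19000 W

For a reversible cycle Q_H/Q_C = T_H/T_C, so Q_H = Q_C·T_H/T_C = 9350 × 298.00/147.00 = 19000 W.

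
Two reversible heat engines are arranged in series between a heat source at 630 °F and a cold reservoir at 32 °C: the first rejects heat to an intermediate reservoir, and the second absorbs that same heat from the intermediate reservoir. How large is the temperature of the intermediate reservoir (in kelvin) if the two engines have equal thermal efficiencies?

T_H = 630 °F → (630 − 32) × 5/9 = 332.22 °C = 605.37 K.
T_C = 32 °C → 32 + 273.15 = 305.15 K.
Equal efficiencies require 1 − T_m/T_H = 1 − T_C/T_m, i.e. T_m/T_H = T_C/T_m, so T_m = √(T_H·T_C) = √(605.37 × 305.15) = 430 K.

T_m ≈ 430 K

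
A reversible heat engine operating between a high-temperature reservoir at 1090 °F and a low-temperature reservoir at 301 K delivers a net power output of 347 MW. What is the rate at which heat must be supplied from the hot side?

Q̇_H ≈ 534 MW

T_H = 1090 °F → (1090 − 32) × 5/9 = 587.78 °C = 860.93 K.
Carnot efficiency: η = 1 − T_C/T_H = 1 − 301.00/860.93 = 0.6504.
Q_H = W/η = 347/0.6504 = 534 MW.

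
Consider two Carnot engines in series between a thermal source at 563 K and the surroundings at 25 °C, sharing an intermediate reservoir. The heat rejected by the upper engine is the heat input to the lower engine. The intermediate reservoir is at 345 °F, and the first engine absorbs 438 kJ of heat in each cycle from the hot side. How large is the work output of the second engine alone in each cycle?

T_C = 25 °C → 25 + 273.15 = 298.15 K.
T_m = 345 °F → (345 − 32) × 5/9 = 173.89 °C = 447.04 K.
Heat entering the second stage: Q_m = Q_H·(T_m/T_H) = 438 × 447.04/563.00 = 348 kJ.
Second-stage efficiency η₂ = 1 − T_C/T_m = 1 − 298.15/447.04 = 0.3331, so W₂ = η₂·Q_m = 116 kJ.

W₂ ≈ 116 kJ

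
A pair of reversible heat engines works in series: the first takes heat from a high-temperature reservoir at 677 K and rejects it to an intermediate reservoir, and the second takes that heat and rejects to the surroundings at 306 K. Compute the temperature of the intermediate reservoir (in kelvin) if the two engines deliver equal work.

T_m ≈ 492 K

For reversible stages Q_m = Q_H·(T_m/T_H). Setting W₁ = Q_H(1 − T_m/T_H) equal to W₂ = Q_m(1 − T_C/T_m) = Q_H·(T_m − T_C)/T_H gives T_H − T_m = T_m − T_C, so T_m = (T_H + T_C)/2 = (677.00 + 306.00)/2 = 492 K.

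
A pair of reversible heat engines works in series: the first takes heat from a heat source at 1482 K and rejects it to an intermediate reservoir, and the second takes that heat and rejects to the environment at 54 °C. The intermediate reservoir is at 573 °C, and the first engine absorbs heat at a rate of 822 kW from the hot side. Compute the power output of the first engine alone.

Ẇ₁ ≈ 352.7 kW

T_C = 54 °C → 54 + 273.15 = 327.15 K.
T_m = 573 °C → 573 + 273.15 = 846.15 K.
First-stage efficiency η₁ = 1 − T_m/T_H = 1 − 846.15/1482.00 = 0.4290.
W₁ = η₁·Q_H = 0.4290 × 822 = 352.7 kW.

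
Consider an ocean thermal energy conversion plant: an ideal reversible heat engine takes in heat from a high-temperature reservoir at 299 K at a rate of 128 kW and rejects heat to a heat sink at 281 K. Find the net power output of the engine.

Ẇ ≈ 7.706 kW

For a reversible engine, η = 1 − T_C/T_H = 1 − 281.00/299.00 = 0.0602.
W = η·Q_H = 0.0602 × 128 = 7.706 kW.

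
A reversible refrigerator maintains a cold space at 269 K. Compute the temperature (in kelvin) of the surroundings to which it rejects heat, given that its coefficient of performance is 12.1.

COP_R = T_C/(T_H − T_C) ⇒ T_H = T_C·(1 + 1/COP_R) = 269.00 × (1 + 1/12.1) = 291.2 K.

T_H ≈ 291.2 K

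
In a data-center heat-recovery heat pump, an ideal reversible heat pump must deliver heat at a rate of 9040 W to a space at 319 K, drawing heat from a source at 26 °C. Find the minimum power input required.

Ẇ_in ≈ 563 W

T_C = 26 °C → 26 + 273.15 = 299.15 K.
For a reversible heat pump, COP_HP = T_H/(T_H − T_C) = 319.00/19.85 = 16.0705.
W = Q_H/COP_HP = 9040/16.0705 = 563 W.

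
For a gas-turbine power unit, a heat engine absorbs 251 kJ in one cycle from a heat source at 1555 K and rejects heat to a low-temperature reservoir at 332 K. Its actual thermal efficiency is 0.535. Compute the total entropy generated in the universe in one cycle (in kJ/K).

ΔS_univ ≈ 0.190 kJ/K

W = η·Q_H = 0.535 × 251 = 134.3 kJ, so Q_C = Q_H − W = 116.7 kJ.
The hot reservoir loses entropy Q_H/T_H = 251/1555.00 = 0.1614 kJ/K; the cold reservoir gains Q_C/T_C = 116.7/332.00 = 0.3516 kJ/K.
ΔS_univ = −Q_H/T_H + Q_C/T_C = 0.190 kJ/K (> 0, since η = 0.535 < η_Carnot = 0.786).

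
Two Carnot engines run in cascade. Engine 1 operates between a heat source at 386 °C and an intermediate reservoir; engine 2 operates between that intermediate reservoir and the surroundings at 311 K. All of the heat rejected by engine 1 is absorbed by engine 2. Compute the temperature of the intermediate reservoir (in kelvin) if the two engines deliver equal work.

T_m ≈ 485.1 K

T_H = 386 °C → 386 + 273.15 = 659.15 K.
For reversible stages Q_m = Q_H·(T_m/T_H). Setting W₁ = Q_H(1 − T_m/T_H) equal to W₂ = Q_m(1 − T_C/T_m) = Q_H·(T_m − T_C)/T_H gives T_H − T_m = T_m − T_C, so T_m = (T_H + T_C)/2 = (659.15 + 311.00)/2 = 485.1 K.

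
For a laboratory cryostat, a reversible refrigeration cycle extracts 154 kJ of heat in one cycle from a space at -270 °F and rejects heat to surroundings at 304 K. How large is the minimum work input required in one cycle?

T_C = -270 °F → (-270 − 32) × 5/9 = -167.78 °C = 105.37 K.
COP_R = T_C/(T_H − T_C) = 105.37/198.63 = 0.5305.
W = Q_C/COP_R = 154/0.5305 = 290.3 kJ.

W_in ≈ 290.3 kJ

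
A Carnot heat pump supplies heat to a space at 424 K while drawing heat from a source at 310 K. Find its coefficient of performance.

COP_HP ≈ 3.72

The Carnot heat-pump COP is COP_HP = T_H/(T_H − T_C) = 424.00/(424.00 − 310.00) = 3.72.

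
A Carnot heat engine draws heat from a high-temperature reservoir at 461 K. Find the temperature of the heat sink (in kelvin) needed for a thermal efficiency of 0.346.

T_C ≈ 301 K

From η = 1 − T_C/T_H, T_C = T_H·(1 − η) = 461.00 × (1 − 0.346) = 301 K.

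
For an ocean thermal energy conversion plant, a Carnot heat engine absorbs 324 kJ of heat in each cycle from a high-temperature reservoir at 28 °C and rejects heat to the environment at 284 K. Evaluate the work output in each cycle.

W ≈ 18.5 kJ

T_H = 28 °C → 28 + 273.15 = 301.15 K.
Since the cycle is reversible, η = 1 − T_C/T_H = 1 − 284.00/301.15 = 0.0569.
W = η·Q_H = 0.0569 × 324 = 18.5 kJ.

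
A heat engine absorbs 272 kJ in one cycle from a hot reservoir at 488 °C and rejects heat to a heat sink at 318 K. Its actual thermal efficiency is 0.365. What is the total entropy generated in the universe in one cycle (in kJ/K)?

ΔS_univ ≈ 0.186 kJ/K

T_H = 488 °C → 488 + 273.15 = 761.15 K.
W = η·Q_H = 0.365 × 272 = 99.28 kJ, so Q_C = Q_H − W = 172.7 kJ.
Reservoir entropy changes: ΔS_H = −Q_H/T_H = −272/761.15 = -0.3574 kJ/K and ΔS_C = +Q_C/T_C = 172.7/318.00 = 0.5431 kJ/K.
ΔS_univ = −Q_H/T_H + Q_C/T_C = 0.186 kJ/K (> 0, since η = 0.365 < η_Carnot = 0.582).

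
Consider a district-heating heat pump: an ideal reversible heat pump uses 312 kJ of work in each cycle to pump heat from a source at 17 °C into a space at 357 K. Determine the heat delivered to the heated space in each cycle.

T_C = 17 °C → 17 + 273.15 = 290.15 K.
The Carnot heat-pump COP is COP_HP = T_H/(T_H − T_C) = 357.00/66.85 = 5.3403.
Q_H = COP_HP · W = 5.3403 × 312 = 1666 kJ.

Q_H ≈ 1666 kJ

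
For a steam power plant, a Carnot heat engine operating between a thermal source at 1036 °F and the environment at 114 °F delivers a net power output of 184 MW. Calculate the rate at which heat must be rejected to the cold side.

Q̇_C ≈ 114 MW

T_H = 1036 °F → (1036 − 32) × 5/9 = 557.78 °C = 830.93 K.
T_C = 114 °F → (114 − 32) × 5/9 = 45.56 °C = 318.71 K.
For a reversible engine, η = 1 − T_C/T_H = 1 − 318.71/830.93 = 0.6164.
Since Q_C/Q_H = T_C/T_H and Q_H = W/η, Q_C = W·T_C/(T_H − T_C) = 184 × 318.71/512.22 = 114 MW.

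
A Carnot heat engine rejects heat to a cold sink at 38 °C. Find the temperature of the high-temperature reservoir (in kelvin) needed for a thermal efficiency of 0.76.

T_C = 38 °C → 38 + 273.15 = 311.15 K.
From η = 1 − T_C/T_H, solving for T_H gives T_H = T_C/(1 − η) = 311.15/(1 − 0.76) = 1296 K.

T_H ≈ 1296 K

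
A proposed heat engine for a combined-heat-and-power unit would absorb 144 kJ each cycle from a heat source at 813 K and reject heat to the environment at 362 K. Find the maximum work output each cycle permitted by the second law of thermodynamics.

W_max ≈ 79.9 kJ

The second-law ceiling is the Carnot efficiency, η_max = 1 − T_C/T_H = 1 − 362.00/813.00 = 0.5547.
W_max = η_max · Q_H = 0.5547 × 144 = 79.9 kJ.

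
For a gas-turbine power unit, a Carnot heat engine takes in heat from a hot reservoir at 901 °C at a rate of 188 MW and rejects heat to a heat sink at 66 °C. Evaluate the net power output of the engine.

T_H = 901 °C → 901 + 273.15 = 1174.15 K.
T_C = 66 °C → 66 + 273.15 = 339.15 K.
For a reversible engine, η = 1 − T_C/T_H = 1 − 339.15/1174.15 = 0.7112.
W = η·Q_H = 0.7112 × 188 = 134 MW.

Ẇ ≈ 134 MW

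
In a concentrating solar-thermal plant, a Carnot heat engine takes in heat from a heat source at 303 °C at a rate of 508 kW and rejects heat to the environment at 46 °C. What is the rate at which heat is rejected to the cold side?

T_H = 303 °C → 303 + 273.15 = 576.15 K.
T_C = 46 °C → 46 + 273.15 = 319.15 K.
Carnot efficiency: η = 1 − T_C/T_H = 1 − 319.15/576.15 = 0.4461.
For a reversible cycle Q_C/Q_H = T_C/T_H, so Q_C = 508 × 319.15/576.15 = 281 kW.

Q̇_C ≈ 281 kW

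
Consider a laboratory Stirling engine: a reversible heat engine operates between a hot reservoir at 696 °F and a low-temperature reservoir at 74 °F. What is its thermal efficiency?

η ≈ 0.538

T_H = 696 °F → (696 − 32) × 5/9 = 368.89 °C = 642.04 K.
T_C = 74 °F → (74 − 32) × 5/9 = 23.33 °C = 296.48 K.
For a reversible engine, η = 1 − T_C/T_H = 1 − 296.48/642.04 = 0.538.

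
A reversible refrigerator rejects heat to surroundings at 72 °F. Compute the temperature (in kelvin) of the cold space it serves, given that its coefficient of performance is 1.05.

T_H = 72 °F → (72 − 32) × 5/9 = 22.22 °C = 295.37 K.
COP_R = T_C/(T_H − T_C) ⇒ T_C = T_H·COP_R/(1 + COP_R) = 295.37 × 1.05/(1 + 1.05) = 151 K.

T_C ≈ 151 K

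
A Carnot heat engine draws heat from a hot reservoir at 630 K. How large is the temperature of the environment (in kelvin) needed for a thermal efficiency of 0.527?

From η = 1 − T_C/T_H, T_C = T_H·(1 − η) = 630.00 × (1 − 0.527) = 298.0 K.

T_C ≈ 298.0 K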